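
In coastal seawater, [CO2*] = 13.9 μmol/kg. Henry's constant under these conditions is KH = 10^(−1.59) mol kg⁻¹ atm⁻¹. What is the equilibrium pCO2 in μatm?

pCO2 = 541 μatm

KH = 10^(−1.59) = 2.570×10^-2 mol kg⁻¹ atm⁻¹
pCO2 = [CO2*]/KH = 13.9×10^-6 / 2.570×10^-2 = 5.41×10^-4 atm = 541 μatm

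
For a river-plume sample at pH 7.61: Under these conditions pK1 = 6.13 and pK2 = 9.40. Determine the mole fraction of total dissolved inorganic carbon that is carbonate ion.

α₂ = 0.0155

α₂ = 1 / (1 + [H⁺]/K2 + [H⁺]²/(K1K2)) = 1 / (1 + 10^+1.79 + 10^+0.31)
   = 1 / (1 + 61.660 + 2.0417) = 1/64.701 = 0.01546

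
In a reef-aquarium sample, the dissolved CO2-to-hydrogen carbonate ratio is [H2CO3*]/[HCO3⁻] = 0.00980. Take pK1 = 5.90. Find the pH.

pH = 7.91

From K1 = [H⁺][HCO3⁻]/[H2CO3*]:  pH = pK1 − log₁₀([H2CO3*]/[HCO3⁻])
log₁₀(0.00980) = -2.009
pH = 5.90 − (-2.009) = 7.91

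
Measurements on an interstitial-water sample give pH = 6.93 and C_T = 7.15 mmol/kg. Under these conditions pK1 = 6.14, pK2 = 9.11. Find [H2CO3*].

[CO2*] = 0.992 mmol/kg

α₀ = 1 / (1 + K1/[H⁺] + K1K2/[H⁺]²) = 1 / (1 + 10^+0.79 + 10^-1.39)
   = 1 / (1 + 6.1660 + 0.040738) = 1/7.2067 = 0.1388
[CO2*] = α₀ × DIC = 0.1388 × 7.15 = 0.992 mmol/kg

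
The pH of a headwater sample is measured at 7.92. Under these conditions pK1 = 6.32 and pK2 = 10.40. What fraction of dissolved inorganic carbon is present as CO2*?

α₀ = 1 / (1 + K1/[H⁺] + K1K2/[H⁺]²) = 1 / (1 + 10^+1.60 + 10^-0.88)
   = 1 / (1 + 39.811 + 0.13183) = 1/40.943 = 0.02442

α₀ = 0.0244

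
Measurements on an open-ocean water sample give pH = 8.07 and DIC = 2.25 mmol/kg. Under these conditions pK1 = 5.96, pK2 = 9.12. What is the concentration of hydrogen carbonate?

α₁ = 1 / (1 + [H⁺]/K1 + K2/[H⁺]) = 1 / (1 + 10^-2.11 + 10^-1.05)
   = 1 / (1 + 0.0077625 + 0.089125) = 1/1.0969 = 0.9117
[HCO3⁻] = α₁ × DIC = 0.9117 × 2.25 = 2.05 mmol/kg

[HCO3⁻] = 2.05 mmol/kg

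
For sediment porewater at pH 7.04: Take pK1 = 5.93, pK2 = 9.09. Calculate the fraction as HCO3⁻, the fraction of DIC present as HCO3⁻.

α₁ = 0.920

α₁ = 1 / (1 + [H⁺]/K1 + K2/[H⁺]) = 1 / (1 + 10^-1.11 + 10^-2.05)
   = 1 / (1 + 0.077625 + 0.0089125) = 1/1.0865 = 0.9204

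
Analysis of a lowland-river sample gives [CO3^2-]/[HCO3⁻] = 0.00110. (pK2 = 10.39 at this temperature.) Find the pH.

pH = 7.43

From K2 = [H⁺][CO3^2-]/[HCO3⁻]:  pH = pK2 + log₁₀([CO3^2-]/[HCO3⁻])
log₁₀(0.00110) = -2.959
pH = 10.39 + (-2.959) = 7.43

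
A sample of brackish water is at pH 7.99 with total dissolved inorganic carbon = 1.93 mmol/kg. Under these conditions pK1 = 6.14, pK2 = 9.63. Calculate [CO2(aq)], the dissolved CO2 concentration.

α₀ = 1 / (1 + K1/[H⁺] + K1K2/[H⁺]²) = 1 / (1 + 10^+1.85 + 10^+0.21)
   = 1 / (1 + 70.795 + 1.6218) = 1/73.416 = 0.01362
[CO2*] = α₀ × DIC = 0.01362 × 1.93 = 0.0263 mmol/kg

[CO2*] = 0.0263 mmol/kg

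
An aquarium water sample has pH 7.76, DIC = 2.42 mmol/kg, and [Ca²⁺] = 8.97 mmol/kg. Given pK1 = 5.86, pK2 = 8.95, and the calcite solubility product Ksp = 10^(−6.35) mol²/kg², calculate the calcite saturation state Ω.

Ω = 2.91

α₂ = 1 / (1 + [H⁺]/K2 + [H⁺]²/(K1K2)) = 1 / (1 + 10^+1.19 + 10^-0.71)
   = 1 / (1 + 15.488 + 0.19498) = 1/16.683 = 0.05994
[CO3²⁻] = α₂ × DIC = 0.05994 × 2.42 = 0.1451 mmol/kg
Ksp = 10^(−6.35) = 4.467×10^-7
Ω = [Ca²⁺][CO3²⁻]/Ksp = (8.97×10^-3)(1.451×10^-4) / 4.467×10^-7 = 2.91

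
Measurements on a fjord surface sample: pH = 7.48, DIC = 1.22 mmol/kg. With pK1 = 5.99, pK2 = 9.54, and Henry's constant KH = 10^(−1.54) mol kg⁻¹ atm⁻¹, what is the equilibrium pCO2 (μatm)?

pCO2 = 1310 μatm

α₀ = 1 / (1 + K1/[H⁺] + K1K2/[H⁺]²) = 1 / (1 + 10^+1.49 + 10^-0.57)
   = 1 / (1 + 30.903 + 0.26915) = 1/32.172 = 0.03108
[CO2*] = α₀ × DIC = 0.03108 × 1.22 = 0.03792 mmol/kg
pCO2 = [CO2*]/KH = 3.792×10^-5 / 2.884×10^-2 = 1310 μatm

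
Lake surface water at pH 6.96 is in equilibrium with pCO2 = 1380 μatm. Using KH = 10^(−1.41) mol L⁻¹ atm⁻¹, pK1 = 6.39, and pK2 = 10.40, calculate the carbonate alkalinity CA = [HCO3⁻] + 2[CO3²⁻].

[CO2*] = KH · pCO2 = 10^(−1.41) × 1380×10^-6 = 5.369×10^-5 mol/L
α₀ = 1/(1 + K1/[H⁺] + K1K2/[H⁺]²) = 1/(1 + 10^+0.57 + 10^-2.87) = 0.2120
DIC = [CO2*]/α₀ = 5.369×10^-5 / 0.2120 = 0.2532 mmol/L
CA = (α₁ + 2α₂)·DIC = (0.7877 + 2×0.0002860) × 0.2532 = 0.200 mmol/L

CA = 0.200 mmol/L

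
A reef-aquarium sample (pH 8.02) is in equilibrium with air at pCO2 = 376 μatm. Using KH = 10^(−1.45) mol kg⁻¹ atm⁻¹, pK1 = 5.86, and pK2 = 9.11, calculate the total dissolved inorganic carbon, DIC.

DIC = 2.10 mmol/kg

[CO2*] = KH · pCO2 = 10^(−1.45) × 376×10^-6 = 1.334×10^-5 mol/kg
α₀ = 1/(1 + K1/[H⁺] + K1K2/[H⁺]²) = 1/(1 + 10^+2.16 + 10^+1.07) = 0.006358
DIC = [CO2*]/α₀ = 1.334×10^-5 / 0.006358 = 2.10 mmol/kg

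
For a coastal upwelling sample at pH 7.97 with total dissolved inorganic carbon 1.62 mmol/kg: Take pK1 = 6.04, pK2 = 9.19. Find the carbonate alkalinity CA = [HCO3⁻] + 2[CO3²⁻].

CA = 1.69 mmol/kg

CA = [HCO3⁻] + 2[CO3²⁻] = (α₁ + 2α₂)·DIC
At pH 7.97: [H⁺]/K1 = 10^-1.93 = 0.011749, K2/[H⁺] = 10^-1.22 = 0.060256
α₁ = 1/(1 + 0.011749 + 0.060256) = 1/1.0720 = 0.9328; α₂ = α₁·K2/[H⁺] = 0.05621
α₁ + 2α₂ = 1.0452
CA = 1.0452 × 1.62 = 1.69 mmol/kg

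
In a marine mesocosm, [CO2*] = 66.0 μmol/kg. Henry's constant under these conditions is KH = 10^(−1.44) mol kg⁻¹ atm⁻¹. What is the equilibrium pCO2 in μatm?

pCO2 = 1820 μatm

KH = 10^(−1.44) = 3.631×10^-2 mol kg⁻¹ atm⁻¹
pCO2 = [CO2*]/KH = 66.0×10^-6 / 3.631×10^-2 = 1.82×10^-3 atm = 1820 μatm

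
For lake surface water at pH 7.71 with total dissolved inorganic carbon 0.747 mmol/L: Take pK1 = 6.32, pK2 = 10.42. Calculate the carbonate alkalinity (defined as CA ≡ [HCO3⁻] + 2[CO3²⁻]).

CA = [HCO3⁻] + 2[CO3²⁻] = (α₁ + 2α₂)·DIC
At pH 7.71: [H⁺]/K1 = 10^-1.39 = 0.040738, K2/[H⁺] = 10^-2.71 = 0.0019498
α₁ = 1/(1 + 0.040738 + 0.0019498) = 1/1.0427 = 0.9591; α₂ = α₁·K2/[H⁺] = 0.001870
α₁ + 2α₂ = 0.9628
CA = 0.9628 × 0.747 = 0.719 mmol/L

CA = 0.719 mmol/L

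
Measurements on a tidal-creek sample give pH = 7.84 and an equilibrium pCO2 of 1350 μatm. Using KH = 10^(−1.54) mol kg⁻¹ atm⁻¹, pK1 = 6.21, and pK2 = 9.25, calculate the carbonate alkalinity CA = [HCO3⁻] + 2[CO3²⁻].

CA = 1.79 mmol/kg

[CO2*] = KH · pCO2 = 10^(−1.54) × 1350×10^-6 = 3.893×10^-5 mol/kg
α₀ = 1/(1 + K1/[H⁺] + K1K2/[H⁺]²) = 1/(1 + 10^+1.63 + 10^+0.22) = 0.02207
DIC = [CO2*]/α₀ = 3.893×10^-5 / 0.02207 = 1.764 mmol/kg
CA = (α₁ + 2α₂)·DIC = (0.9413 + 2×0.03662) × 1.764 = 1.79 mmol/kg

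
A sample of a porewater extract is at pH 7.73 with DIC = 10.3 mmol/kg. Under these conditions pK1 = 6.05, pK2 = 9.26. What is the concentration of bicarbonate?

[HCO3⁻] = 9.81 mmol/kg

α₁ = 1 / (1 + [H⁺]/K1 + K2/[H⁺]) = 1 / (1 + 10^-1.68 + 10^-1.53)
   = 1 / (1 + 0.020893 + 0.029512) = 1/1.0504 = 0.9520
[HCO3⁻] = α₁ × DIC = 0.9520 × 10.3 = 9.81 mmol/kg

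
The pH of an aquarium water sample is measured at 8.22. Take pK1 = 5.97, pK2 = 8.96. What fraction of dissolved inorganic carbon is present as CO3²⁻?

α₂ = 0.153

α₂ = 1 / (1 + [H⁺]/K2 + [H⁺]²/(K1K2)) = 1 / (1 + 10^+0.74 + 10^-1.51)
   = 1 / (1 + 5.4954 + 0.030903) = 1/6.5263 = 0.1532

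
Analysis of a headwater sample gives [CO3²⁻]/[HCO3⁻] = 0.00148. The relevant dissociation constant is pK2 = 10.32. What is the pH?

From K2 = [H⁺][CO3²⁻]/[HCO3⁻]:  pH = pK2 + log₁₀([CO3²⁻]/[HCO3⁻])
log₁₀(0.00148) = -2.830
pH = 10.32 + (-2.830) = 7.49

pH = 7.49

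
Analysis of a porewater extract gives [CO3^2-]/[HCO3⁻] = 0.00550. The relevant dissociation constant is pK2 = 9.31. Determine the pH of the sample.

pH = 7.05

From K2 = [H⁺][CO3^2-]/[HCO3⁻]:  pH = pK2 + log₁₀([CO3^2-]/[HCO3⁻])
log₁₀(0.00550) = -2.260
pH = 9.31 + (-2.260) = 7.05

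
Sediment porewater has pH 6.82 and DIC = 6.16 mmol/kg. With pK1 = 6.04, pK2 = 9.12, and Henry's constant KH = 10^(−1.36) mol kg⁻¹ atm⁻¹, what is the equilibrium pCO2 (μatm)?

pCO2 = 2.00×10^4 μatm

α₀ = 1 / (1 + K1/[H⁺] + K1K2/[H⁺]²) = 1 / (1 + 10^+0.78 + 10^-1.52)
   = 1 / (1 + 6.0256 + 0.030200) = 1/7.0558 = 0.1417
[CO2*] = α₀ × DIC = 0.1417 × 6.16 = 0.8730 mmol/kg
pCO2 = [CO2*]/KH = 8.730×10^-4 / 4.365×10^-2 = 2.00×10^4 μatm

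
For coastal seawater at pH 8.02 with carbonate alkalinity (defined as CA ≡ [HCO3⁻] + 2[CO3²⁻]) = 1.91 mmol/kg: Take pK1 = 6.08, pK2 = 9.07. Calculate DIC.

CA = [HCO3⁻] + 2[CO3²⁻] = (α₁ + 2α₂)·DIC
At pH 8.02: [H⁺]/K1 = 10^-1.94 = 0.011482, K2/[H⁺] = 10^-1.05 = 0.089125
α₁ = 1/(1 + 0.011482 + 0.089125) = 1/1.1006 = 0.9086; α₂ = α₁·K2/[H⁺] = 0.08098
α₁ + 2α₂ = 1.0705
DIC = CA / (α₁ + 2α₂) = 1.91 / 1.0705 = 1.78 mmol/kg

DIC = 1.78 mmol/kg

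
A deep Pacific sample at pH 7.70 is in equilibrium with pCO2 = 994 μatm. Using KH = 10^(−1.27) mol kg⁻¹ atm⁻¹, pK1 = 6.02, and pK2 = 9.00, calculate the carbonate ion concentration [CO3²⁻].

[CO3²⁻] = 0.128 mmol/kg

[CO2*] = KH · pCO2 = 10^(−1.27) × 994×10^-6 = 5.338×10^-5 mol/kg
α₀ = 1/(1 + K1/[H⁺] + K1K2/[H⁺]²) = 1/(1 + 10^+1.68 + 10^+0.38) = 0.01951
DIC = [CO2*]/α₀ = 5.338×10^-5 / 0.01951 = 2.736 mmol/kg
[CO3²⁻] = α₂·DIC; α₂ = 0.04680, so [CO3²⁻] = 0.04680 × 2.736 = 0.128 mmol/kg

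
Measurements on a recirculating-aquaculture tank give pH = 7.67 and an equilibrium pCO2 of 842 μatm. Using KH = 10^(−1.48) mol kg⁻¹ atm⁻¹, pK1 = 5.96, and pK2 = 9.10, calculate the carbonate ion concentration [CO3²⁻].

[CO3²⁻] = 0.0531 mmol/kg

[CO2*] = KH · pCO2 = 10^(−1.48) × 842×10^-6 = 2.788×10^-5 mol/kg
α₀ = 1/(1 + K1/[H⁺] + K1K2/[H⁺]²) = 1/(1 + 10^+1.71 + 10^+0.28) = 0.01845
DIC = [CO2*]/α₀ = 2.788×10^-5 / 0.01845 = 1.511 mmol/kg
[CO3²⁻] = α₂·DIC; α₂ = 0.03516, so [CO3²⁻] = 0.03516 × 1.511 = 0.0531 mmol/kg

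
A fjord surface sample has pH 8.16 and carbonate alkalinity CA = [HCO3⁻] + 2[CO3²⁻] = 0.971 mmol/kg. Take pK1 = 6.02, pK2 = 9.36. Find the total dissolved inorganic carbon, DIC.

CA = [HCO3⁻] + 2[CO3²⁻] = (α₁ + 2α₂)·DIC
At pH 8.16: [H⁺]/K1 = 10^-2.14 = 0.0072444, K2/[H⁺] = 10^-1.20 = 0.063096
α₁ = 1/(1 + 0.0072444 + 0.063096) = 1/1.0703 = 0.9343; α₂ = α₁·K2/[H⁺] = 0.05895
α₁ + 2α₂ = 1.0522
DIC = CA / (α₁ + 2α₂) = 0.971 / 1.0522 = 0.923 mmol/kg

DIC = 0.923 mmol/kg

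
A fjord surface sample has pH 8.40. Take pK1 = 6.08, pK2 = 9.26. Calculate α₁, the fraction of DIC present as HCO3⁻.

α₁ = 0.875

α₁ = 1 / (1 + [H⁺]/K1 + K2/[H⁺]) = 1 / (1 + 10^-2.32 + 10^-0.86)
   = 1 / (1 + 0.0047863 + 0.13804) = 1/1.1428 = 0.8750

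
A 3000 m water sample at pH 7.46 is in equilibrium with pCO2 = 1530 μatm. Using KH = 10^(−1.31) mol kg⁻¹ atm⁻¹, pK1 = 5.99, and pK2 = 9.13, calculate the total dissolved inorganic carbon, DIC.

[CO2*] = KH · pCO2 = 10^(−1.31) × 1530×10^-6 = 7.494×10^-5 mol/kg
α₀ = 1/(1 + K1/[H⁺] + K1K2/[H⁺]²) = 1/(1 + 10^+1.47 + 10^-0.20) = 0.03211
DIC = [CO2*]/α₀ = 7.494×10^-5 / 0.03211 = 2.33 mmol/kg

DIC = 2.33 mmol/kg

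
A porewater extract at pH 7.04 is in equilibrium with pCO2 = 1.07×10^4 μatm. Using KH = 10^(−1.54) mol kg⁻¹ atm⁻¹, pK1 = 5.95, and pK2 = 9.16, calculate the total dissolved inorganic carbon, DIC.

DIC = 4.13 mmol/kg

[CO2*] = KH · pCO2 = 10^(−1.54) × 1.07×10^4×10^-6 = 3.086×10^-4 mol/kg
α₀ = 1/(1 + K1/[H⁺] + K1K2/[H⁺]²) = 1/(1 + 10^+1.09 + 10^-1.03) = 0.07465
DIC = [CO2*]/α₀ = 3.086×10^-4 / 0.07465 = 4.13 mmol/kg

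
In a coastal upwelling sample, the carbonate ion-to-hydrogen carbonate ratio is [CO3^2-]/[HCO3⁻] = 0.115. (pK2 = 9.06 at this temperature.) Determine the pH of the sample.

pH = 8.12

From K2 = [H⁺][CO3^2-]/[HCO3⁻]:  pH = pK2 + log₁₀([CO3^2-]/[HCO3⁻])
log₁₀(0.115) = -0.939
pH = 9.06 + (-0.939) = 8.12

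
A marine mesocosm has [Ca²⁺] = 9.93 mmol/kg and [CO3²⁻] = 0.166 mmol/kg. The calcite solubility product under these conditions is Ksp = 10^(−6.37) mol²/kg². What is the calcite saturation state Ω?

Ksp = 10^(−6.37) = 4.266×10^-7
Ω = [Ca²⁺][CO3²⁻]/Ksp = (9.93×10^-3)(0.166×10^-3) / 4.266×10^-7 = 3.86

Ω = 3.86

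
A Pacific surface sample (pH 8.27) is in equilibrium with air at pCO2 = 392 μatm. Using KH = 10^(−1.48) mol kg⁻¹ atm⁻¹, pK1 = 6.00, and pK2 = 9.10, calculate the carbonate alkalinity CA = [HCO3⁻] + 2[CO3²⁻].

CA = 3.13 mmol/kg

[CO2*] = KH · pCO2 = 10^(−1.48) × 392×10^-6 = 1.298×10^-5 mol/kg
α₀ = 1/(1 + K1/[H⁺] + K1K2/[H⁺]²) = 1/(1 + 10^+2.27 + 10^+1.44) = 0.004657
DIC = [CO2*]/α₀ = 1.298×10^-5 / 0.004657 = 2.788 mmol/kg
CA = (α₁ + 2α₂)·DIC = (0.8671 + 2×0.1283) × 2.788 = 3.13 mmol/kg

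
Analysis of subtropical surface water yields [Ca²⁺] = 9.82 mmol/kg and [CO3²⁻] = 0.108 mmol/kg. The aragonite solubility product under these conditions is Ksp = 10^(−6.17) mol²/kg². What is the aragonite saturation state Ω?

Ksp = 10^(−6.17) = 6.761×10^-7
Ω = [Ca²⁺][CO3²⁻]/Ksp = (9.82×10^-3)(0.108×10^-3) / 6.761×10^-7 = 1.57

Ω = 1.57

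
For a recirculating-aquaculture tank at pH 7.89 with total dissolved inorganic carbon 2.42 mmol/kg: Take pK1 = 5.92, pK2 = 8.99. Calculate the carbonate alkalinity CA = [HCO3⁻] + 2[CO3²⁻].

CA = [HCO3⁻] + 2[CO3²⁻] = (α₁ + 2α₂)·DIC
At pH 7.89: [H⁺]/K1 = 10^-1.97 = 0.010715, K2/[H⁺] = 10^-1.10 = 0.079433
α₁ = 1/(1 + 0.010715 + 0.079433) = 1/1.0901 = 0.9173; α₂ = α₁·K2/[H⁺] = 0.07286
α₁ + 2α₂ = 1.0630
CA = 1.0630 × 2.42 = 2.57 mmol/kg

CA = 2.57 mmol/kg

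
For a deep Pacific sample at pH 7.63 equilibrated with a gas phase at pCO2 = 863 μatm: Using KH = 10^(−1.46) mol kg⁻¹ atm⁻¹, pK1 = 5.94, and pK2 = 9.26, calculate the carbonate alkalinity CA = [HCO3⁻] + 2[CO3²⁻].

CA = 1.53 mmol/kg

[CO2*] = KH · pCO2 = 10^(−1.46) × 863×10^-6 = 2.992×10^-5 mol/kg
α₀ = 1/(1 + K1/[H⁺] + K1K2/[H⁺]²) = 1/(1 + 10^+1.69 + 10^+0.06) = 0.01956
DIC = [CO2*]/α₀ = 2.992×10^-5 / 0.01956 = 1.530 mmol/kg
CA = (α₁ + 2α₂)·DIC = (0.9580 + 2×0.02246) × 1.530 = 1.53 mmol/kg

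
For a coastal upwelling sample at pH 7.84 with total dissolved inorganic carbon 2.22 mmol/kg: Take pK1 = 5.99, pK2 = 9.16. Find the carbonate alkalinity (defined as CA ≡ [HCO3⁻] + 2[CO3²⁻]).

CA = [HCO3⁻] + 2[CO3²⁻] = (α₁ + 2α₂)·DIC
At pH 7.84: [H⁺]/K1 = 10^-1.85 = 0.014125, K2/[H⁺] = 10^-1.32 = 0.047863
α₁ = 1/(1 + 0.014125 + 0.047863) = 1/1.0620 = 0.9416; α₂ = α₁·K2/[H⁺] = 0.04507
α₁ + 2α₂ = 1.0318
CA = 1.0318 × 2.22 = 2.29 mmol/kg

CA = 2.29 mmol/kg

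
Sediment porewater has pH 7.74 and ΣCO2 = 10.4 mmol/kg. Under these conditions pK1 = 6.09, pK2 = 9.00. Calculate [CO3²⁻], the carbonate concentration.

α₂ = 1 / (1 + [H⁺]/K2 + [H⁺]²/(K1K2)) = 1 / (1 + 10^+1.26 + 10^-0.39)
   = 1 / (1 + 18.197 + 0.40738) = 1/19.604 = 0.05101
[CO3²⁻] = α₂ × DIC = 0.05101 × 10.4 = 0.530 mmol/kg

[CO3²⁻] = 0.530 mmol/kg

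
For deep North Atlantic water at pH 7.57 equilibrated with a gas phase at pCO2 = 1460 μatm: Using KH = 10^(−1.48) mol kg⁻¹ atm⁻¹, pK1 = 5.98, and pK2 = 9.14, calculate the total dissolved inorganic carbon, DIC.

DIC = 1.98 mmol/kg

[CO2*] = KH · pCO2 = 10^(−1.48) × 1460×10^-6 = 4.835×10^-5 mol/kg
α₀ = 1/(1 + K1/[H⁺] + K1K2/[H⁺]²) = 1/(1 + 10^+1.59 + 10^+0.02) = 0.02442
DIC = [CO2*]/α₀ = 4.835×10^-5 / 0.02442 = 1.98 mmol/kg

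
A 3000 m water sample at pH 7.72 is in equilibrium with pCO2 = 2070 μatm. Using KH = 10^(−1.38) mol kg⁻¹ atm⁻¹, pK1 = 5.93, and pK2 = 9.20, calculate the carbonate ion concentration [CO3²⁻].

[CO3²⁻] = 0.176 mmol/kg

[CO2*] = KH · pCO2 = 10^(−1.38) × 2070×10^-6 = 8.629×10^-5 mol/kg
α₀ = 1/(1 + K1/[H⁺] + K1K2/[H⁺]²) = 1/(1 + 10^+1.79 + 10^+0.31) = 0.01546
DIC = [CO2*]/α₀ = 8.629×10^-5 / 0.01546 = 5.583 mmol/kg
[CO3²⁻] = α₂·DIC; α₂ = 0.03156, so [CO3²⁻] = 0.03156 × 5.583 = 0.176 mmol/kg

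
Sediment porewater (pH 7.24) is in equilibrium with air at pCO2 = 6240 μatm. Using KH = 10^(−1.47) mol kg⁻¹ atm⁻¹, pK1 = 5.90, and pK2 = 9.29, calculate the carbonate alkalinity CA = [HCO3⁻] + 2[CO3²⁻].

[CO2*] = KH · pCO2 = 10^(−1.47) × 6240×10^-6 = 2.114×10^-4 mol/kg
α₀ = 1/(1 + K1/[H⁺] + K1K2/[H⁺]²) = 1/(1 + 10^+1.34 + 10^-0.71) = 0.04334
DIC = [CO2*]/α₀ = 2.114×10^-4 / 0.04334 = 4.878 mmol/kg
CA = (α₁ + 2α₂)·DIC = (0.9482 + 2×0.008451) × 4.878 = 4.71 mmol/kg

CA = 4.71 mmol/kg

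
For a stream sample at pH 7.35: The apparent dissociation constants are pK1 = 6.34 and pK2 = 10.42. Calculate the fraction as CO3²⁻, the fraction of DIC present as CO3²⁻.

α₂ = 0.000775

α₂ = 1 / (1 + [H⁺]/K2 + [H⁺]²/(K1K2)) = 1 / (1 + 10^+3.07 + 10^+2.06)
   = 1 / (1 + 1174.9 + 114.82) = 1/1290.7 = 0.0007748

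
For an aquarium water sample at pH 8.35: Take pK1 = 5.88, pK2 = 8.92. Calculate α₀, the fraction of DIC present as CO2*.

α₀ = 0.00266

α₀ = 1 / (1 + K1/[H⁺] + K1K2/[H⁺]²) = 1 / (1 + 10^+2.47 + 10^+1.90)
   = 1 / (1 + 295.12 + 79.433) = 1/375.55 = 0.002663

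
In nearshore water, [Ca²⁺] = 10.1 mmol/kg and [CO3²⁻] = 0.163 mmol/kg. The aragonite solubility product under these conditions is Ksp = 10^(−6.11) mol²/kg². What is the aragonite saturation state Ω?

Ω = 2.12

Ksp = 10^(−6.11) = 7.762×10^-7
Ω = [Ca²⁺][CO3²⁻]/Ksp = (10.1×10^-3)(0.163×10^-3) / 7.762×10^-7 = 2.12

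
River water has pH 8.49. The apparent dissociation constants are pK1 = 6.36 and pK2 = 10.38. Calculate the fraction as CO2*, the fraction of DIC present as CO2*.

α₀ = 0.00727

α₀ = 1 / (1 + K1/[H⁺] + K1K2/[H⁺]²) = 1 / (1 + 10^+2.13 + 10^+0.24)
   = 1 / (1 + 134.90 + 1.7378) = 1/137.63 = 0.007266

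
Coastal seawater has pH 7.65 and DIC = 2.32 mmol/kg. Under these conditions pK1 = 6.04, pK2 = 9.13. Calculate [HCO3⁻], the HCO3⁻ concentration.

[HCO3⁻] = 2.19 mmol/kg

α₁ = 1 / (1 + [H⁺]/K1 + K2/[H⁺]) = 1 / (1 + 10^-1.61 + 10^-1.48)
   = 1 / (1 + 0.024547 + 0.033113) = 1/1.0577 = 0.9455
[HCO3⁻] = α₁ × DIC = 0.9455 × 2.32 = 2.19 mmol/kg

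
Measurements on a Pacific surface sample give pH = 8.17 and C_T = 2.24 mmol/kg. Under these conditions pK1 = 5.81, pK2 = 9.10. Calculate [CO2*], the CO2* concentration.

[CO2*] = 8.72 μmol/kg

α₀ = 1 / (1 + K1/[H⁺] + K1K2/[H⁺]²) = 1 / (1 + 10^+2.36 + 10^+1.43)
   = 1 / (1 + 229.09 + 26.915) = 1/257.00 = 0.003891
[CO2*] = α₀ × DIC = 0.003891 × 2.24 = 0.00872 mmol/kg = 8.72 μmol/kg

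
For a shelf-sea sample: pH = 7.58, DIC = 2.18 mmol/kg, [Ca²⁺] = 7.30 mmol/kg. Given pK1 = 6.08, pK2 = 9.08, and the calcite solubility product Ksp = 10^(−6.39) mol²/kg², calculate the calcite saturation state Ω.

α₂ = 1 / (1 + [H⁺]/K2 + [H⁺]²/(K1K2)) = 1 / (1 + 10^+1.50 + 10^+0.00)
   = 1 / (1 + 31.623 + 1.0000) = 1/33.623 = 0.02974
[CO3²⁻] = α₂ × DIC = 0.02974 × 2.18 = 0.06484 mmol/kg
Ksp = 10^(−6.39) = 4.074×10^-7
Ω = [Ca²⁺][CO3²⁻]/Ksp = (7.30×10^-3)(6.484×10^-5) / 4.074×10^-7 = 1.16

Ω = 1.16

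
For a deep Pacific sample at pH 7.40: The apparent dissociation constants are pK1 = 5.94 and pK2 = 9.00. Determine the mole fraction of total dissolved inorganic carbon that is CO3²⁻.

α₂ = 0.0237

α₂ = 1 / (1 + [H⁺]/K2 + [H⁺]²/(K1K2)) = 1 / (1 + 10^+1.60 + 10^+0.14)
   = 1 / (1 + 39.811 + 1.3804) = 1/42.191 = 0.02370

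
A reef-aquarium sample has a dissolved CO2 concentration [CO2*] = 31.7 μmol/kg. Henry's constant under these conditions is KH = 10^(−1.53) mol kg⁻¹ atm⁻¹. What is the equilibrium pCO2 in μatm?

pCO2 = 1070 μatm

KH = 10^(−1.53) = 2.951×10^-2 mol kg⁻¹ atm⁻¹
pCO2 = [CO2*]/KH = 31.7×10^-6 / 2.951×10^-2 = 1.07×10^-3 atm = 1070 μatm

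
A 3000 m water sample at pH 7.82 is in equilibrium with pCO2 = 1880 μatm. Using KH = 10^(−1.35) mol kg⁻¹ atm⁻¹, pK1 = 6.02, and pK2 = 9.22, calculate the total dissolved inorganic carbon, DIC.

[CO2*] = KH · pCO2 = 10^(−1.35) × 1880×10^-6 = 8.398×10^-5 mol/kg
α₀ = 1/(1 + K1/[H⁺] + K1K2/[H⁺]²) = 1/(1 + 10^+1.80 + 10^+0.40) = 0.01501
DIC = [CO2*]/α₀ = 8.398×10^-5 / 0.01501 = 5.59 mmol/kg

DIC = 5.59 mmol/kg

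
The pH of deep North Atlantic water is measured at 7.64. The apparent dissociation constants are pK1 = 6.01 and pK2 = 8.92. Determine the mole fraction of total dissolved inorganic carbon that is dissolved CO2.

α₀ = 1 / (1 + K1/[H⁺] + K1K2/[H⁺]²) = 1 / (1 + 10^+1.63 + 10^+0.35)
   = 1 / (1 + 42.658 + 2.2387) = 1/45.897 = 0.02179

α₀ = 0.0218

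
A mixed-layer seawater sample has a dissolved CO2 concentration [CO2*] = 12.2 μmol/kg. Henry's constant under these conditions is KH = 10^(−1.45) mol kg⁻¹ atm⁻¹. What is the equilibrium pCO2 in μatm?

pCO2 = 344 μatm

KH = 10^(−1.45) = 3.548×10^-2 mol kg⁻¹ atm⁻¹
pCO2 = [CO2*]/KH = 12.2×10^-6 / 3.548×10^-2 = 3.44×10^-4 atm = 344 μatm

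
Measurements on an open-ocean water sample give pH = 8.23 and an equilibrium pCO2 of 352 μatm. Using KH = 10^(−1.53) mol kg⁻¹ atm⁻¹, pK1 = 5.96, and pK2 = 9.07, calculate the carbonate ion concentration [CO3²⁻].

[CO2*] = KH · pCO2 = 10^(−1.53) × 352×10^-6 = 1.039×10^-5 mol/kg
α₀ = 1/(1 + K1/[H⁺] + K1K2/[H⁺]²) = 1/(1 + 10^+2.27 + 10^+1.43) = 0.004670
DIC = [CO2*]/α₀ = 1.039×10^-5 / 0.004670 = 2.224 mmol/kg
[CO3²⁻] = α₂·DIC; α₂ = 0.1257, so [CO3²⁻] = 0.1257 × 2.224 = 0.280 mmol/kg

[CO3²⁻] = 0.280 mmol/kg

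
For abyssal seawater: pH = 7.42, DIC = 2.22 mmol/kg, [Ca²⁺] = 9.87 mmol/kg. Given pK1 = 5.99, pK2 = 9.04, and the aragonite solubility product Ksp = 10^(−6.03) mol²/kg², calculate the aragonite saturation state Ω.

Ω = 0.531

α₂ = 1 / (1 + [H⁺]/K2 + [H⁺]²/(K1K2)) = 1 / (1 + 10^+1.62 + 10^+0.19)
   = 1 / (1 + 41.687 + 1.5488) = 1/44.236 = 0.02261
[CO3²⁻] = α₂ × DIC = 0.02261 × 2.22 = 0.05019 mmol/kg
Ksp = 10^(−6.03) = 9.333×10^-7
Ω = [Ca²⁺][CO3²⁻]/Ksp = (9.87×10^-3)(5.019×10^-5) / 9.333×10^-7 = 0.531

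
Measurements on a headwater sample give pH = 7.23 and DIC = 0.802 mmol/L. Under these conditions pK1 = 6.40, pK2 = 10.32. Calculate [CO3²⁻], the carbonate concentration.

α₂ = 1 / (1 + [H⁺]/K2 + [H⁺]²/(K1K2)) = 1 / (1 + 10^+3.09 + 10^+2.26)
   = 1 / (1 + 1230.3 + 181.97) = 1/1413.2 = 0.0007076
[CO3²⁻] = α₂ × DIC = 0.0007076 × 0.802 = 0.000567 mmol/L = 0.567 μmol/L

[CO3²⁻] = 0.567 μmol/L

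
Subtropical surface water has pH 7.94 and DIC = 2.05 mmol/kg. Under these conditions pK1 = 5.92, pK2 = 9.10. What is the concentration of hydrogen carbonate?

α₁ = 1 / (1 + [H⁺]/K1 + K2/[H⁺]) = 1 / (1 + 10^-2.02 + 10^-1.16)
   = 1 / (1 + 0.0095499 + 0.069183) = 1/1.0787 = 0.9270
[HCO3⁻] = α₁ × DIC = 0.9270 × 2.05 = 1.90 mmol/kg

[HCO3⁻] = 1.90 mmol/kg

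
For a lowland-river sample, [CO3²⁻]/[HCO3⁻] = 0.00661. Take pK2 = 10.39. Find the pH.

pH = 8.21

From K2 = [H⁺][CO3²⁻]/[HCO3⁻]:  pH = pK2 + log₁₀([CO3²⁻]/[HCO3⁻])
log₁₀(0.00661) = -2.180
pH = 10.39 + (-2.180) = 8.21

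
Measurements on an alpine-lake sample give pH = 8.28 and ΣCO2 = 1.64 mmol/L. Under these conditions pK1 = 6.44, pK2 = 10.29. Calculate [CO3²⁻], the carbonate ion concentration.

[CO3²⁻] = 15.6 μmol/L

α₂ = 1 / (1 + [H⁺]/K2 + [H⁺]²/(K1K2)) = 1 / (1 + 10^+2.01 + 10^+0.17)
   = 1 / (1 + 102.33 + 1.4791) = 1/104.81 = 0.009541
[CO3²⁻] = α₂ × DIC = 0.009541 × 1.64 = 0.0156 mmol/L = 15.6 μmol/L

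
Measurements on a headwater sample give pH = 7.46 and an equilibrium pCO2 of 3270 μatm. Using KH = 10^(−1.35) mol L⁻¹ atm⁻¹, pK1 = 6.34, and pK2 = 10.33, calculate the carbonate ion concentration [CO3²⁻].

[CO2*] = KH · pCO2 = 10^(−1.35) × 3270×10^-6 = 1.461×10^-4 mol/L
α₀ = 1/(1 + K1/[H⁺] + K1K2/[H⁺]²) = 1/(1 + 10^+1.12 + 10^-1.75) = 0.07042
DIC = [CO2*]/α₀ = 1.461×10^-4 / 0.07042 = 2.074 mmol/L
[CO3²⁻] = α₂·DIC; α₂ = 0.001252, so [CO3²⁻] = 0.001252 × 2.074 = 0.00260 mmol/L = 2.60 μmol/L

[CO3²⁻] = 2.60 μmol/L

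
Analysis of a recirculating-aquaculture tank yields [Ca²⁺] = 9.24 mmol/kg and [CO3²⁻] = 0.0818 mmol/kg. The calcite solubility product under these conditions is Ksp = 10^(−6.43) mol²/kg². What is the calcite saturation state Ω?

Ksp = 10^(−6.43) = 3.715×10^-7
Ω = [Ca²⁺][CO3²⁻]/Ksp = (9.24×10^-3)(0.0818×10^-3) / 3.715×10^-7 = 2.03

Ω = 2.03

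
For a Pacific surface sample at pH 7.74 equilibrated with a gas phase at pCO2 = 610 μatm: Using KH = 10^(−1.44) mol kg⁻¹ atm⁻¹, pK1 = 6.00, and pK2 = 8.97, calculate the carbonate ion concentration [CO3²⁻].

[CO2*] = KH · pCO2 = 10^(−1.44) × 610×10^-6 = 2.215×10^-5 mol/kg
α₀ = 1/(1 + K1/[H⁺] + K1K2/[H⁺]²) = 1/(1 + 10^+1.74 + 10^+0.51) = 0.01689
DIC = [CO2*]/α₀ = 2.215×10^-5 / 0.01689 = 1.311 mmol/kg
[CO3²⁻] = α₂·DIC; α₂ = 0.05467, so [CO3²⁻] = 0.05467 × 1.311 = 0.0717 mmol/kg

[CO3²⁻] = 0.0717 mmol/kg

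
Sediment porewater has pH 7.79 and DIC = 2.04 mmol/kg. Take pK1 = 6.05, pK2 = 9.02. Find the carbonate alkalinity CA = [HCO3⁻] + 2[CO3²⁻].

CA = 2.12 mmol/kg

CA = [HCO3⁻] + 2[CO3²⁻] = (α₁ + 2α₂)·DIC
At pH 7.79: [H⁺]/K1 = 10^-1.74 = 0.018197, K2/[H⁺] = 10^-1.23 = 0.058884
α₁ = 1/(1 + 0.018197 + 0.058884) = 1/1.0771 = 0.9284; α₂ = α₁·K2/[H⁺] = 0.05467
α₁ + 2α₂ = 1.0378
CA = 1.0378 × 2.04 = 2.12 mmol/kg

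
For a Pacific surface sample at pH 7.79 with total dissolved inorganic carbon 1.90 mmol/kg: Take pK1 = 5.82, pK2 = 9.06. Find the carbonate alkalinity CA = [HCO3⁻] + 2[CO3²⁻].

CA = [HCO3⁻] + 2[CO3²⁻] = (α₁ + 2α₂)·DIC
At pH 7.79: [H⁺]/K1 = 10^-1.97 = 0.010715, K2/[H⁺] = 10^-1.27 = 0.053703
α₁ = 1/(1 + 0.010715 + 0.053703) = 1/1.0644 = 0.9395; α₂ = α₁·K2/[H⁺] = 0.05045
α₁ + 2α₂ = 1.0404
CA = 1.0404 × 1.90 = 1.98 mmol/kg

CA = 1.98 mmol/kg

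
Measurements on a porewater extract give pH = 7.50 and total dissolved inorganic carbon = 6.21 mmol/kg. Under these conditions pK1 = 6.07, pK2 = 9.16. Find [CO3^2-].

[CO3²⁻] = 0.128 mmol/kg

α₂ = 1 / (1 + [H⁺]/K2 + [H⁺]²/(K1K2)) = 1 / (1 + 10^+1.66 + 10^+0.23)
   = 1 / (1 + 45.709 + 1.6982) = 1/48.407 = 0.02066
[CO3²⁻] = α₂ × DIC = 0.02066 × 6.21 = 0.128 mmol/kg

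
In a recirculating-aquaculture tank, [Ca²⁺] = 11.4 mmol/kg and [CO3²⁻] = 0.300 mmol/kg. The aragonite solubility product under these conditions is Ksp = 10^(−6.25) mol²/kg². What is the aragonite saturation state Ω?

Ksp = 10^(−6.25) = 5.623×10^-7
Ω = [Ca²⁺][CO3²⁻]/Ksp = (11.4×10^-3)(0.300×10^-3) / 5.623×10^-7 = 6.08

Ω = 6.08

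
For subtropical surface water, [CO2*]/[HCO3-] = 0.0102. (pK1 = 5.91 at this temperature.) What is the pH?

From K1 = [H⁺][HCO3-]/[CO2*]:  pH = pK1 − log₁₀([CO2*]/[HCO3-])
log₁₀(0.0102) = -1.991
pH = 5.91 − (-1.991) = 7.90

pH = 7.90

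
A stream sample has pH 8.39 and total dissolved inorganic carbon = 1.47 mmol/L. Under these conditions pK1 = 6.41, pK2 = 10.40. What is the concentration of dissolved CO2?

[CO2*] = 15.1 μmol/L

α₀ = 1 / (1 + K1/[H⁺] + K1K2/[H⁺]²) = 1 / (1 + 10^+1.98 + 10^-0.03)
   = 1 / (1 + 95.499 + 0.93325) = 1/97.433 = 0.01026
[CO2*] = α₀ × DIC = 0.01026 × 1.47 = 0.0151 mmol/L = 15.1 μmol/L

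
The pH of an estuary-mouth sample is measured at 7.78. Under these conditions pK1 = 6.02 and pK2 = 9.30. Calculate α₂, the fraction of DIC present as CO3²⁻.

α₂ = 0.0288

α₂ = 1 / (1 + [H⁺]/K2 + [H⁺]²/(K1K2)) = 1 / (1 + 10^+1.52 + 10^-0.24)
   = 1 / (1 + 33.113 + 0.57544) = 1/34.689 = 0.02883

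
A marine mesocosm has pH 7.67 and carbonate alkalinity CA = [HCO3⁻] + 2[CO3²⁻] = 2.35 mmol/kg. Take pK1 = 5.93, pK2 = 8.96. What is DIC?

DIC = 2.28 mmol/kg

CA = [HCO3⁻] + 2[CO3²⁻] = (α₁ + 2α₂)·DIC
At pH 7.67: [H⁺]/K1 = 10^-1.74 = 0.018197, K2/[H⁺] = 10^-1.29 = 0.051286
α₁ = 1/(1 + 0.018197 + 0.051286) = 1/1.0695 = 0.9350; α₂ = α₁·K2/[H⁺] = 0.04795
α₁ + 2α₂ = 1.0309
DIC = CA / (α₁ + 2α₂) = 2.35 / 1.0309 = 2.28 mmol/kg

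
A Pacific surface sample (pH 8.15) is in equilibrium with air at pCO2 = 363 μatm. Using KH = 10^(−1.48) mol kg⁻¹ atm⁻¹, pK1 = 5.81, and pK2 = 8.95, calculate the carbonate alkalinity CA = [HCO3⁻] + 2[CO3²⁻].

[CO2*] = KH · pCO2 = 10^(−1.48) × 363×10^-6 = 1.202×10^-5 mol/kg
α₀ = 1/(1 + K1/[H⁺] + K1K2/[H⁺]²) = 1/(1 + 10^+2.34 + 10^+1.54) = 0.003930
DIC = [CO2*]/α₀ = 1.202×10^-5 / 0.003930 = 3.059 mmol/kg
CA = (α₁ + 2α₂)·DIC = (0.8598 + 2×0.1363) × 3.059 = 3.46 mmol/kg

CA = 3.46 mmol/kg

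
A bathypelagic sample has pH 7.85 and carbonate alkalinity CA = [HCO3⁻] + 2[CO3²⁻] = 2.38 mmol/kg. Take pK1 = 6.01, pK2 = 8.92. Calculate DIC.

DIC = 2.24 mmol/kg

CA = [HCO3⁻] + 2[CO3²⁻] = (α₁ + 2α₂)·DIC
At pH 7.85: [H⁺]/K1 = 10^-1.84 = 0.014454, K2/[H⁺] = 10^-1.07 = 0.085114
α₁ = 1/(1 + 0.014454 + 0.085114) = 1/1.0996 = 0.9094; α₂ = α₁·K2/[H⁺] = 0.07741
α₁ + 2α₂ = 1.0643
DIC = CA / (α₁ + 2α₂) = 2.38 / 1.0643 = 2.24 mmol/kg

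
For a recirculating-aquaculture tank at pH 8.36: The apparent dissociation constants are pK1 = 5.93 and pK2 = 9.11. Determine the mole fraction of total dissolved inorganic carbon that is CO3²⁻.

α₂ = 1 / (1 + [H⁺]/K2 + [H⁺]²/(K1K2)) = 1 / (1 + 10^+0.75 + 10^-1.68)
   = 1 / (1 + 5.6234 + 0.020893) = 1/6.6443 = 0.1505

α₂ = 0.151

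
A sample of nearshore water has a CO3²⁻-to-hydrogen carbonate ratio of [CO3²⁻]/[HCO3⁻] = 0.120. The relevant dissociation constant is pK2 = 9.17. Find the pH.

pH = 8.25

From K2 = [H⁺][CO3²⁻]/[HCO3⁻]:  pH = pK2 + log₁₀([CO3²⁻]/[HCO3⁻])
log₁₀(0.120) = -0.921
pH = 9.17 + (-0.921) = 8.25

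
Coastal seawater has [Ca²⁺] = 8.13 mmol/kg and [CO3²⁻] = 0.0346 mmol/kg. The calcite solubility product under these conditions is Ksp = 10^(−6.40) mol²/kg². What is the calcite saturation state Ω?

Ω = 0.707

Ksp = 10^(−6.40) = 3.981×10^-7
Ω = [Ca²⁺][CO3²⁻]/Ksp = (8.13×10^-3)(0.0346×10^-3) / 3.981×10^-7 = 0.707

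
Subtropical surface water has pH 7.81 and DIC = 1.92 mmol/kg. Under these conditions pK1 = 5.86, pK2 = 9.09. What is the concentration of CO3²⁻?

α₂ = 1 / (1 + [H⁺]/K2 + [H⁺]²/(K1K2)) = 1 / (1 + 10^+1.28 + 10^-0.67)
   = 1 / (1 + 19.055 + 0.21380) = 1/20.268 = 0.04934
[CO3²⁻] = α₂ × DIC = 0.04934 × 1.92 = 0.0947 mmol/kg

[CO3²⁻] = 0.0947 mmol/kg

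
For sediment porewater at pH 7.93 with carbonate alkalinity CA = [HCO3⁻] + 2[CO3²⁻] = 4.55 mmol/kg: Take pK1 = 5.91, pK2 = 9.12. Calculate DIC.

DIC = 4.33 mmol/kg

CA = [HCO3⁻] + 2[CO3²⁻] = (α₁ + 2α₂)·DIC
At pH 7.93: [H⁺]/K1 = 10^-2.02 = 0.0095499, K2/[H⁺] = 10^-1.19 = 0.064565
α₁ = 1/(1 + 0.0095499 + 0.064565) = 1/1.0741 = 0.9310; α₂ = α₁·K2/[H⁺] = 0.06011
α₁ + 2α₂ = 1.0512
DIC = CA / (α₁ + 2α₂) = 4.55 / 1.0512 = 4.33 mmol/kg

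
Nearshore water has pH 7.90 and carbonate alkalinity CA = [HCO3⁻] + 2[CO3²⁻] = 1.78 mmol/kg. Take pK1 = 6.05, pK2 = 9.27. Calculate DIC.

CA = [HCO3⁻] + 2[CO3²⁻] = (α₁ + 2α₂)·DIC
At pH 7.90: [H⁺]/K1 = 10^-1.85 = 0.014125, K2/[H⁺] = 10^-1.37 = 0.042658
α₁ = 1/(1 + 0.014125 + 0.042658) = 1/1.0568 = 0.9463; α₂ = α₁·K2/[H⁺] = 0.04037
α₁ + 2α₂ = 1.0270
DIC = CA / (α₁ + 2α₂) = 1.78 / 1.0270 = 1.73 mmol/kg

DIC = 1.73 mmol/kg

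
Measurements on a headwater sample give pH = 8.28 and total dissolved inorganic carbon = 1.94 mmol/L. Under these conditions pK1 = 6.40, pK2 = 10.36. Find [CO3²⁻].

[CO3²⁻] = 15.8 μmol/L

α₂ = 1 / (1 + [H⁺]/K2 + [H⁺]²/(K1K2)) = 1 / (1 + 10^+2.08 + 10^+0.20)
   = 1 / (1 + 120.23 + 1.5849) = 1/122.81 = 0.008143
[CO3²⁻] = α₂ × DIC = 0.008143 × 1.94 = 0.0158 mmol/L = 15.8 μmol/L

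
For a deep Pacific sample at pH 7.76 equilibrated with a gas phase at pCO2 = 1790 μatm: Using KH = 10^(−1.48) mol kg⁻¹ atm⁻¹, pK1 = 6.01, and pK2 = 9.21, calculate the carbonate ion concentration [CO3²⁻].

[CO3²⁻] = 0.118 mmol/kg

[CO2*] = KH · pCO2 = 10^(−1.48) × 1790×10^-6 = 5.927×10^-5 mol/kg
α₀ = 1/(1 + K1/[H⁺] + K1K2/[H⁺]²) = 1/(1 + 10^+1.75 + 10^+0.30) = 0.01688
DIC = [CO2*]/α₀ = 5.927×10^-5 / 0.01688 = 3.511 mmol/kg
[CO3²⁻] = α₂·DIC; α₂ = 0.03369, so [CO3²⁻] = 0.03369 × 3.511 = 0.118 mmol/kg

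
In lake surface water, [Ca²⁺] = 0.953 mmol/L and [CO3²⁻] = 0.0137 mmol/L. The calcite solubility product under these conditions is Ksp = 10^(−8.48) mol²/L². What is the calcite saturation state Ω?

Ω = 3.94

Ksp = 10^(−8.48) = 3.311×10^-9
Ω = [Ca²⁺][CO3²⁻]/Ksp = (0.953×10^-3)(0.0137×10^-3) / 3.311×10^-9 = 3.94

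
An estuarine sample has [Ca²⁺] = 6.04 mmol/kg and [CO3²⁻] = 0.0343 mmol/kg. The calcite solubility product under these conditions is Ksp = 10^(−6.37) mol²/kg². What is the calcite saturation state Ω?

Ksp = 10^(−6.37) = 4.266×10^-7
Ω = [Ca²⁺][CO3²⁻]/Ksp = (6.04×10^-3)(0.0343×10^-3) / 4.266×10^-7 = 0.486

Ω = 0.486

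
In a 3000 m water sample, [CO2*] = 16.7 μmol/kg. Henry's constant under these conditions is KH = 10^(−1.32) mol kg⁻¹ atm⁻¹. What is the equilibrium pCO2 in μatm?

pCO2 = 349 μatm

KH = 10^(−1.32) = 4.786×10^-2 mol kg⁻¹ atm⁻¹
pCO2 = [CO2*]/KH = 16.7×10^-6 / 4.786×10^-2 = 3.49×10^-4 atm = 349 μatm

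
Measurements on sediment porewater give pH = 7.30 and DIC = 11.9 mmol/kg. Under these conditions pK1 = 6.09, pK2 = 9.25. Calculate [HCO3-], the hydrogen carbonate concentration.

[HCO3⁻] = 11.1 mmol/kg

α₁ = 1 / (1 + [H⁺]/K1 + K2/[H⁺]) = 1 / (1 + 10^-1.21 + 10^-1.95)
   = 1 / (1 + 0.061660 + 0.011220) = 1/1.0729 = 0.9321
[HCO3⁻] = α₁ × DIC = 0.9321 × 11.9 = 11.1 mmol/kg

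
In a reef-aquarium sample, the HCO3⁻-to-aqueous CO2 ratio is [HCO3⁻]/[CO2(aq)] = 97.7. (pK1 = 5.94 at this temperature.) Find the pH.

pH = 7.93

From K1 = [H⁺][HCO3⁻]/[CO2(aq)]:  pH = pK1 + log₁₀([HCO3⁻]/[CO2(aq)])
log₁₀(97.7) = +1.990
pH = 5.94 + (+1.990) = 7.93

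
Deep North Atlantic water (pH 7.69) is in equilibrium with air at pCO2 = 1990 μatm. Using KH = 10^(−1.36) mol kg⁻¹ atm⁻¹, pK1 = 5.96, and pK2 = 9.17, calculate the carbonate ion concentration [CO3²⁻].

[CO3²⁻] = 0.154 mmol/kg

[CO2*] = KH · pCO2 = 10^(−1.36) × 1990×10^-6 = 8.687×10^-5 mol/kg
α₀ = 1/(1 + K1/[H⁺] + K1K2/[H⁺]²) = 1/(1 + 10^+1.73 + 10^+0.25) = 0.01770
DIC = [CO2*]/α₀ = 8.687×10^-5 / 0.01770 = 4.906 mmol/kg
[CO3²⁻] = α₂·DIC; α₂ = 0.03148, so [CO3²⁻] = 0.03148 × 4.906 = 0.154 mmol/kg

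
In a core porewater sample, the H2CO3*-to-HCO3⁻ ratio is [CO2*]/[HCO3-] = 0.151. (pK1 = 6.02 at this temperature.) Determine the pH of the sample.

pH = 6.84

From K1 = [H⁺][HCO3-]/[CO2*]:  pH = pK1 − log₁₀([CO2*]/[HCO3-])
log₁₀(0.151) = -0.821
pH = 6.02 − (-0.821) = 6.84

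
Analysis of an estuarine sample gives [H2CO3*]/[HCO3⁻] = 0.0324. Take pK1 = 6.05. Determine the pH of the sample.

From K1 = [H⁺][HCO3⁻]/[H2CO3*]:  pH = pK1 − log₁₀([H2CO3*]/[HCO3⁻])
log₁₀(0.0324) = -1.489
pH = 6.05 − (-1.489) = 7.54

pH = 7.54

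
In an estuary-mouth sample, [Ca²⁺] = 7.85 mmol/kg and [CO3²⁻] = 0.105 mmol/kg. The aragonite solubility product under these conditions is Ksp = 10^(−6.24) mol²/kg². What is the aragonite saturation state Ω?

Ω = 1.43

Ksp = 10^(−6.24) = 5.754×10^-7
Ω = [Ca²⁺][CO3²⁻]/Ksp = (7.85×10^-3)(0.105×10^-3) / 5.754×10^-7 = 1.43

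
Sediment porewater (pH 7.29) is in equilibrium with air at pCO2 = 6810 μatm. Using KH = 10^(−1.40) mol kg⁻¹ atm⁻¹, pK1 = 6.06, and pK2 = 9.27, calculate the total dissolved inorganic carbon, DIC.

DIC = 4.92 mmol/kg

[CO2*] = KH · pCO2 = 10^(−1.40) × 6810×10^-6 = 2.711×10^-4 mol/kg
α₀ = 1/(1 + K1/[H⁺] + K1K2/[H⁺]²) = 1/(1 + 10^+1.23 + 10^-0.75) = 0.05507
DIC = [CO2*]/α₀ = 2.711×10^-4 / 0.05507 = 4.92 mmol/kg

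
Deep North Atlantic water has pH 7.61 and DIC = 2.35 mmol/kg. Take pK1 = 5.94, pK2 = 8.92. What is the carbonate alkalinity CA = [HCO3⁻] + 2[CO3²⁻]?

CA = 2.41 mmol/kg

CA = [HCO3⁻] + 2[CO3²⁻] = (α₁ + 2α₂)·DIC
At pH 7.61: [H⁺]/K1 = 10^-1.67 = 0.021380, K2/[H⁺] = 10^-1.31 = 0.048978
α₁ = 1/(1 + 0.021380 + 0.048978) = 1/1.0704 = 0.9343; α₂ = α₁·K2/[H⁺] = 0.04576
α₁ + 2α₂ = 1.0258
CA = 1.0258 × 2.35 = 2.41 mmol/kg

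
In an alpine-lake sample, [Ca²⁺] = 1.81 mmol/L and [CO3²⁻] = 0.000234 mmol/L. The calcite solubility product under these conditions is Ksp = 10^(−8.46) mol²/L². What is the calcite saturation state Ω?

Ksp = 10^(−8.46) = 3.467×10^-9
Ω = [Ca²⁺][CO3²⁻]/Ksp = (1.81×10^-3)(0.000234×10^-3) / 3.467×10^-9 = 0.122

Ω = 0.122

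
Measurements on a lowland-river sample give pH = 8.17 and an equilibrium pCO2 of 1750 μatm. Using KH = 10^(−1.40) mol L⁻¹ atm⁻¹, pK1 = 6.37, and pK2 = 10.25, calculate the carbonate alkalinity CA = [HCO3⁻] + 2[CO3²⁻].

CA = 4.47 mmol/L

[CO2*] = KH · pCO2 = 10^(−1.40) × 1750×10^-6 = 6.967×10^-5 mol/L
α₀ = 1/(1 + K1/[H⁺] + K1K2/[H⁺]²) = 1/(1 + 10^+1.80 + 10^-0.28) = 0.01547
DIC = [CO2*]/α₀ = 6.967×10^-5 / 0.01547 = 4.502 mmol/L
CA = (α₁ + 2α₂)·DIC = (0.9764 + 2×0.008121) × 4.502 = 4.47 mmol/L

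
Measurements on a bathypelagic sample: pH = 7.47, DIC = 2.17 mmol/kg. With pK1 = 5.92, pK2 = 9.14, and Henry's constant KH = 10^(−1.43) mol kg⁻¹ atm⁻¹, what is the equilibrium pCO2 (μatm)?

pCO2 = 1570 μatm

α₀ = 1 / (1 + K1/[H⁺] + K1K2/[H⁺]²) = 1 / (1 + 10^+1.55 + 10^-0.12)
   = 1 / (1 + 35.481 + 0.75858) = 1/37.240 = 0.02685
[CO2*] = α₀ × DIC = 0.02685 × 2.17 = 0.05827 mmol/kg
pCO2 = [CO2*]/KH = 5.827×10^-5 / 3.715×10^-2 = 1570 μatm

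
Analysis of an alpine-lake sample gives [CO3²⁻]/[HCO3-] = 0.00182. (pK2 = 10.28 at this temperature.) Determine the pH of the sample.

From K2 = [H⁺][CO3²⁻]/[HCO3-]:  pH = pK2 + log₁₀([CO3²⁻]/[HCO3-])
log₁₀(0.00182) = -2.740
pH = 10.28 + (-2.740) = 7.54

pH = 7.54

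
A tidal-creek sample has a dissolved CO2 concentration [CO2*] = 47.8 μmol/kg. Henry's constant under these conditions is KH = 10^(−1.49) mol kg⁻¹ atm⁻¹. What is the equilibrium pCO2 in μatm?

KH = 10^(−1.49) = 3.236×10^-2 mol kg⁻¹ atm⁻¹
pCO2 = [CO2*]/KH = 47.8×10^-6 / 3.236×10^-2 = 1.48×10^-3 atm = 1480 μatm

pCO2 = 1480 μatm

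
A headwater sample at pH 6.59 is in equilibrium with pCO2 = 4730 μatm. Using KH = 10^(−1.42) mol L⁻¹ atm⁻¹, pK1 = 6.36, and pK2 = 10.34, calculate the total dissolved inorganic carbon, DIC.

DIC = 0.485 mmol/L

[CO2*] = KH · pCO2 = 10^(−1.42) × 4730×10^-6 = 1.798×10^-4 mol/L
α₀ = 1/(1 + K1/[H⁺] + K1K2/[H⁺]²) = 1/(1 + 10^+0.23 + 10^-3.52) = 0.3706
DIC = [CO2*]/α₀ = 1.798×10^-4 / 0.3706 = 0.485 mmol/L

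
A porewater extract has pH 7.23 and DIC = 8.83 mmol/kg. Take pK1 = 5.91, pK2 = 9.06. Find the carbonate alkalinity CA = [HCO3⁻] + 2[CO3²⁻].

CA = [HCO3⁻] + 2[CO3²⁻] = (α₁ + 2α₂)·DIC
At pH 7.23: [H⁺]/K1 = 10^-1.32 = 0.047863, K2/[H⁺] = 10^-1.83 = 0.014791
α₁ = 1/(1 + 0.047863 + 0.014791) = 1/1.0627 = 0.9410; α₂ = α₁·K2/[H⁺] = 0.01392
α₁ + 2α₂ = 0.9689
CA = 0.9689 × 8.83 = 8.56 mmol/kg

CA = 8.56 mmol/kg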